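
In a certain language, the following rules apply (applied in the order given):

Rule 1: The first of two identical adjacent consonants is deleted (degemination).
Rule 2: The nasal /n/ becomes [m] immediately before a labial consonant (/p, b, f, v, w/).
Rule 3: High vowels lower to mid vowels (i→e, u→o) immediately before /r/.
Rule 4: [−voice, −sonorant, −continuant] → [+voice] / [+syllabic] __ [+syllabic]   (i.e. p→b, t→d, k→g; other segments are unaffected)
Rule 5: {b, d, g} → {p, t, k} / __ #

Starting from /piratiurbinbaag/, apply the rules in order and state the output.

Rule 1 (degemination): no segment meets the environment; /piratiurbinbaag/ is unchanged.
Rule 2 (nasal place assimilation): /n/ precedes the labial consonant /b/, so it assimilates in place to [m]. /piratiurbinbaag/ → piratiurbimbaag.
Rule 3 (pre-rhotic lowering): /i/ is a high vowel immediately before /r/, so it lowers to [e]. /u/ is a high vowel immediately before /r/, so it lowers to [o]. /piratiurbimbaag/ → peratiorbimbaag.
Rule 4 (intervocalic voicing): /t/ is a voiceless stop between vowels /a/ and /i/, so it voices to [d]. /peratiorbimbaag/ → peradiorbimbaag.
Rule 5 (final devoicing): /g/ is a voiced stop in word-final position, so it devoices to [k]. /peradiorbimbaag/ → peradiorbimbaak.

peradiorbimbaak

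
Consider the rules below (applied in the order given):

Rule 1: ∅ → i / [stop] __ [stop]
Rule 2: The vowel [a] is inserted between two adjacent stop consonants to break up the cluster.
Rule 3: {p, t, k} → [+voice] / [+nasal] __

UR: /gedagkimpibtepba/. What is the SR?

gedagikimbibitepiba

Rule 1 (stop-cluster i-epenthesis): /g/ and /k/ form a stop–stop cluster, so [i] is inserted between them. /b/ and /t/ form a stop–stop cluster, so [i] is inserted between them. /p/ and /b/ form a stop–stop cluster, so [i] is inserted between them. /gedagkimpibtepba/ → gedagikimpibitepiba.
Rule 2 (stop-cluster a-epenthesis): no segment meets the environment; /gedagikimpibitepiba/ is unchanged.
Rule 3 (post-nasal voicing): /p/ is a voiceless stop immediately after the nasal /m/, so it voices to [b]. /gedagikimpibitepiba/ → gedagikimbibitepiba.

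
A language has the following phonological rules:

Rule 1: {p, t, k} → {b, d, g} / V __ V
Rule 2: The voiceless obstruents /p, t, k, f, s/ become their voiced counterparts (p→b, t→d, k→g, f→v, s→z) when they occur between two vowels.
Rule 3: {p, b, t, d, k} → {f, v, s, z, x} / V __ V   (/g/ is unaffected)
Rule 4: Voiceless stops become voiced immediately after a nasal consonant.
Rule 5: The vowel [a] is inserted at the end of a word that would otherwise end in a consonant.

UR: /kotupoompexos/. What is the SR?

Rule 1 (intervocalic voicing): /t/ is a voiceless stop between vowels /o/ and /u/, so it voices to [d]. /p/ is a voiceless stop between vowels /u/ and /o/, so it voices to [b]. /kotupoompexos/ → koduboompexos.
Rule 2 (intervocalic voicing): no segment meets the environment; /koduboompexos/ is unchanged.
Rule 3 (intervocalic spirantization): /d/ is a stop between vowels /o/ and /u/, so it spirantizes to the fricative [z]. /b/ is a stop between vowels /u/ and /o/, so it spirantizes to the fricative [v]. /koduboompexos/ → kozuvoompexos.
Rule 4 (post-nasal voicing): /p/ is a voiceless stop immediately after the nasal /m/, so it voices to [b]. /kozuvoompexos/ → kozuvoombexos.
Rule 5 (final a-epenthesis): the form ends in the consonant /s/, so [a] is inserted word-finally. /kozuvoombexos/ → kozuvoombexosa.

kozuvoombexosa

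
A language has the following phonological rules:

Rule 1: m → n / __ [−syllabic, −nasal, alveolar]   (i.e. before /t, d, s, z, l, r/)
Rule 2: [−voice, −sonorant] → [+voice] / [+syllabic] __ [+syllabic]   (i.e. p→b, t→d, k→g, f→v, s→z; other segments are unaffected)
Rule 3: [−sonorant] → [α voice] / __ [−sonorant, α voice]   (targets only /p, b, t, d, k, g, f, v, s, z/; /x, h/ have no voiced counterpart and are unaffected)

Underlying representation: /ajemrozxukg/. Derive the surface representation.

Rule 1 (nasal place assimilation): /m/ precedes the alveolar consonant /r/, so it assimilates in place to [n]. /ajemrozxukg/ → ajenrozxukg.
Rule 2 (intervocalic voicing): no segment meets the environment; /ajenrozxukg/ is unchanged.
Rule 3 (regressive voicing assimilation): /z/ precedes the voiceless obstruent /x/, so it devoices to [s] by assimilation. /k/ precedes the voiced obstruent /g/, so it voices to [g] by assimilation. /ajenrozxukg/ → ajenrosxugg.

ajenrosxugg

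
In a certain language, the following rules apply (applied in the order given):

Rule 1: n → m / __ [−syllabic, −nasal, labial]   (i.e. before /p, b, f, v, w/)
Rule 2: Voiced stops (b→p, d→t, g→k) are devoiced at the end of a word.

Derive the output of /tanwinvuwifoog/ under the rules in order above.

Rule 1 (nasal place assimilation): /n/ precedes the labial consonant /w/, so it assimilates in place to [m]. /n/ precedes the labial consonant /v/, so it assimilates in place to [m]. /tanwinvuwifoog/ → tamwimvuwifoog.
Rule 2 (final devoicing): /g/ is a voiced stop in word-final position, so it devoices to [k]. /tamwimvuwifoog/ → tamwimvuwifook.

tamwimvuwifook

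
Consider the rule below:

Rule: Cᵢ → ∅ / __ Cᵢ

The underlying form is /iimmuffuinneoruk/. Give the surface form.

iimufuineoruk

/mm/ is a geminate; the first /m/ deletes.
/ff/ is a geminate; the first /f/ deletes.
/nn/ is a geminate; the first /n/ deletes.
The other instances of /m/, /f/, /n/, /r/, /k/ do not occur in the required environment and remain unchanged.
Surface form: [iimufuineoruk].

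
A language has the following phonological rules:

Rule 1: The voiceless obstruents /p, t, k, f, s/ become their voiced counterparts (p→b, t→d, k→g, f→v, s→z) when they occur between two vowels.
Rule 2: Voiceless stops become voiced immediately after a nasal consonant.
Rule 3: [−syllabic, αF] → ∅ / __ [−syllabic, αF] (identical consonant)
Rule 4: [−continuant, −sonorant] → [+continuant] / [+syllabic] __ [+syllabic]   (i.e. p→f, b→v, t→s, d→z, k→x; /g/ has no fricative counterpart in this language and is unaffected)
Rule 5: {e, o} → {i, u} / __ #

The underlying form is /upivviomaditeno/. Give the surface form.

uviviomazizenu

Rule 1 (intervocalic voicing): /p/ is a voiceless obstruent between vowels /u/ and /i/, so it voices to [b]. /t/ is a voiceless obstruent between vowels /i/ and /e/, so it voices to [d]. /upivviomaditeno/ → ubivviomadideno.
Rule 2 (post-nasal voicing): no segment meets the environment; /ubivviomadideno/ is unchanged.
Rule 3 (degemination): /vv/ is a geminate; the first /v/ deletes. /ubivviomadideno/ → ubiviomadideno.
Rule 4 (intervocalic spirantization): /b/ is a stop between vowels /u/ and /i/, so it spirantizes to the fricative [v]. /d/ is a stop between vowels /a/ and /i/, so it spirantizes to the fricative [z]. /d/ is a stop between vowels /i/ and /e/, so it spirantizes to the fricative [z]. /ubiviomadideno/ → uviviomazizeno.
Rule 5 (final vowel raising): /o/ is a mid vowel in word-final position, so it raises to [u]. /uviviomazizeno/ → uviviomazizenu.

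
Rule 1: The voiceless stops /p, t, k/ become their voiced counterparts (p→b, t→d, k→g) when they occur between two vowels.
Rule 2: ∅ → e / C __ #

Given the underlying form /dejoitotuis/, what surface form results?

Rule 1 (intervocalic voicing): /t/ is a voiceless stop between vowels /i/ and /o/, so it voices to [d]. /t/ is a voiceless stop between vowels /o/ and /u/, so it voices to [d]. /dejoitotuis/ → dejoidoduis.
Rule 2 (final e-epenthesis): the form ends in the consonant /s/, so [e] is inserted word-finally. /dejoidoduis/ → dejoidoduise.

dejoidoduise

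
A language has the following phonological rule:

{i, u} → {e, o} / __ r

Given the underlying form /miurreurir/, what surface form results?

miorreorer

/u/ is a high vowel immediately before /r/, so it lowers to [o].
/u/ is a high vowel immediately before /r/, so it lowers to [o].
/i/ is a high vowel immediately before /r/, so it lowers to [e].
Surface form: [miorreorer].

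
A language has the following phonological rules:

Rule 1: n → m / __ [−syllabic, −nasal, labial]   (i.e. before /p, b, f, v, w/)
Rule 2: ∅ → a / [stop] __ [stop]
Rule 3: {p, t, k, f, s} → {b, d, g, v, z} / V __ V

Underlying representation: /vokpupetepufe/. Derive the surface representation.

vogabubedebuve

Rule 1 (nasal place assimilation): no segment meets the environment; /vokpupetepufe/ is unchanged.
Rule 2 (stop-cluster a-epenthesis): /k/ and /p/ form a stop–stop cluster, so [a] is inserted between them. /vokpupetepufe/ → vokapupetepufe.
Rule 3 (intervocalic voicing): /k/ is a voiceless obstruent between vowels /o/ and /a/, so it voices to [g]. /p/ is a voiceless obstruent between vowels /a/ and /u/, so it voices to [b]. /p/ is a voiceless obstruent between vowels /u/ and /e/, so it voices to [b]. /t/ is a voiceless obstruent between vowels /e/ and /e/, so it voices to [d]. /p/ is a voiceless obstruent between vowels /e/ and /u/, so it voices to [b]. /f/ is a voiceless obstruent between vowels /u/ and /e/, so it voices to [v]. /vokapupetepufe/ → vogabubedebuve.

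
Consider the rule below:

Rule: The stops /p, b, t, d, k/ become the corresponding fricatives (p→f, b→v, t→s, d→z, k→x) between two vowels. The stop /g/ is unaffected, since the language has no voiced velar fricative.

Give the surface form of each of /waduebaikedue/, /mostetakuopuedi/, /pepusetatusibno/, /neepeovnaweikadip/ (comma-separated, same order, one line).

/waduebaikedue/: /d/ is a stop between vowels /a/ and /u/, so it spirantizes to the fricative [z]. /b/ is a stop between vowels /e/ and /a/, so it spirantizes to the fricative [v]. /k/ is a stop between vowels /i/ and /e/, so it spirantizes to the fricative [x]. /d/ is a stop between vowels /e/ and /u/, so it spirantizes to the fricative [z]. → [wazuevaixezue].
/mostetakuopuedi/: /t/ is a stop between vowels /e/ and /a/, so it spirantizes to the fricative [s]. /k/ is a stop between vowels /a/ and /u/, so it spirantizes to the fricative [x]. /p/ is a stop between vowels /o/ and /u/, so it spirantizes to the fricative [f]. /d/ is a stop between vowels /e/ and /i/, so it spirantizes to the fricative [z]. → [mostesaxuofuezi].
/pepusetatusibno/: /p/ is a stop between vowels /e/ and /u/, so it spirantizes to the fricative [f]. /t/ is a stop between vowels /e/ and /a/, so it spirantizes to the fricative [s]. /t/ is a stop between vowels /a/ and /u/, so it spirantizes to the fricative [s]. → [pefusesasusibno].
/neepeovnaweikadip/: /p/ is a stop between vowels /e/ and /e/, so it spirantizes to the fricative [f]. /k/ is a stop between vowels /i/ and /a/, so it spirantizes to the fricative [x]. /d/ is a stop between vowels /a/ and /i/, so it spirantizes to the fricative [z]. → [neefeovnaweixazip].

wazuevaixezue, mostesaxuofuezi, pefusesasusibno, neefeovnaweixazip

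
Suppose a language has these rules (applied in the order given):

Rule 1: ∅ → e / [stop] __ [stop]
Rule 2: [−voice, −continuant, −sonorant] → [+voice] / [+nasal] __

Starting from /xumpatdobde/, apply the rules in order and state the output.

Rule 1 (stop-cluster e-epenthesis): /t/ and /d/ form a stop–stop cluster, so [e] is inserted between them. /b/ and /d/ form a stop–stop cluster, so [e] is inserted between them. /xumpatdobde/ → xumpatedobede.
Rule 2 (post-nasal voicing): /p/ is a voiceless stop immediately after the nasal /m/, so it voices to [b]. /xumpatedobede/ → xumbatedobede.

xumbatedobede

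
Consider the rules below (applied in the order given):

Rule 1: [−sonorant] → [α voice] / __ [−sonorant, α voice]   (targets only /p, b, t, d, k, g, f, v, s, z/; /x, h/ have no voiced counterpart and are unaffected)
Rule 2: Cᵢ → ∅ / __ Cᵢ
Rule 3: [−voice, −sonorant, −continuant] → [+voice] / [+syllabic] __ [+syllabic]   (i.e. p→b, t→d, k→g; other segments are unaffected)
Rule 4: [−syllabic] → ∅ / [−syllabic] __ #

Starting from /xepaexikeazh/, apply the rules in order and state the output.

Rule 1 (regressive voicing assimilation): /z/ precedes the voiceless obstruent /h/, so it devoices to [s] by assimilation. /xepaexikeazh/ → xepaexikeash.
Rule 2 (degemination): no segment meets the environment; /xepaexikeash/ is unchanged.
Rule 3 (intervocalic voicing): /p/ is a voiceless stop between vowels /e/ and /a/, so it voices to [b]. /k/ is a voiceless stop between vowels /i/ and /e/, so it voices to [g]. /xepaexikeash/ → xebaexigeash.
Rule 4 (final cluster simplification): /h/ is the second consonant of a word-final cluster /sh/, so it deletes. /xebaexigeash/ → xebaexigeas.

xebaexigeas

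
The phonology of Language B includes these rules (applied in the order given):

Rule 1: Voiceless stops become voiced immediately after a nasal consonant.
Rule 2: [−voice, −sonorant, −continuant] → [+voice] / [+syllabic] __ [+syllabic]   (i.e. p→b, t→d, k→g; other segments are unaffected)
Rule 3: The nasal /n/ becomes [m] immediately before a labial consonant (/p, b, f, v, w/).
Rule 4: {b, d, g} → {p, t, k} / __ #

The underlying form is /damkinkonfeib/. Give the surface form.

Rule 1 (post-nasal voicing): /k/ is a voiceless stop immediately after the nasal /m/, so it voices to [g]. /k/ is a voiceless stop immediately after the nasal /n/, so it voices to [g]. /damkinkonfeib/ → damgingonfeib.
Rule 2 (intervocalic voicing): no segment meets the environment; /damgingonfeib/ is unchanged.
Rule 3 (nasal place assimilation): /n/ precedes the labial consonant /f/, so it assimilates in place to [m]. /damgingonfeib/ → damgingomfeib.
Rule 4 (final devoicing): /b/ is a voiced stop in word-final position, so it devoices to [p]. /damgingomfeib/ → damgingomfeip.

damgingomfeip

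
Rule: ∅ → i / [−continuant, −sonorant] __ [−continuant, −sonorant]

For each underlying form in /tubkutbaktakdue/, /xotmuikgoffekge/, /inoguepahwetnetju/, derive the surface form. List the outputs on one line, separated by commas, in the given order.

/tubkutbaktakdue/: /b/ and /k/ form a stop–stop cluster, so [i] is inserted between them. /t/ and /b/ form a stop–stop cluster, so [i] is inserted between them. /k/ and /t/ form a stop–stop cluster, so [i] is inserted between them. /k/ and /d/ form a stop–stop cluster, so [i] is inserted between them. → [tubikutibakitakidue].
/xotmuikgoffekge/: /k/ and /g/ form a stop–stop cluster, so [i] is inserted between them. /k/ and /g/ form a stop–stop cluster, so [i] is inserted between them. → [xotmuikigoffekige].
/inoguepahwetnetju/: the rule's environment is not met; surfaces unchanged as [inoguepahwetnetju].

tubikutibakitakidue, xotmuikigoffekige, inoguepahwetnetju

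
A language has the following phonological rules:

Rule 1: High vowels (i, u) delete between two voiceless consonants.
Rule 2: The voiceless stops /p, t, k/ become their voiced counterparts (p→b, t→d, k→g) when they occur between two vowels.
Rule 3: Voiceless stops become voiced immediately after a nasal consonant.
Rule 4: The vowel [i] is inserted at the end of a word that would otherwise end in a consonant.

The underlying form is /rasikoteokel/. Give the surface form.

Rule 1 (high vowel syncope): /i/ is a high vowel flanked by voiceless consonants /s/ and /k/, so it deletes. /rasikoteokel/ → raskoteokel.
Rule 2 (intervocalic voicing): /t/ is a voiceless stop between vowels /o/ and /e/, so it voices to [d]. /k/ is a voiceless stop between vowels /o/ and /e/, so it voices to [g]. /raskoteokel/ → raskodeogel.
Rule 3 (post-nasal voicing): no segment meets the environment; /raskodeogel/ is unchanged.
Rule 4 (final i-epenthesis): the form ends in the consonant /l/, so [i] is inserted word-finally. /raskodeogel/ → raskodeogeli.

raskodeogeli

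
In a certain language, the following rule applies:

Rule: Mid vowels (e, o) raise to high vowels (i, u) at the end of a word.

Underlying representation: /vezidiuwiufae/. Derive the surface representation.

vezidiuwiufai

Scanning /vezidiuwiufae/: /e/ at position 2 is not in the conditioning environment; /e/ is a mid vowel in word-final position, so it raises to [i].
Result: [vezidiuwiufai].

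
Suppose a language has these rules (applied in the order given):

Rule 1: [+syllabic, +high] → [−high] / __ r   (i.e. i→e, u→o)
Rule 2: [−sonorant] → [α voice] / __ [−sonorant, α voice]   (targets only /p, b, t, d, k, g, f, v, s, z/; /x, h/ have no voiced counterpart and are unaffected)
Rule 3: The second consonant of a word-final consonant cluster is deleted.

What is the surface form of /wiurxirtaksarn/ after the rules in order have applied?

wiorxertaksar

Rule 1 (pre-rhotic lowering): /u/ is a high vowel immediately before /r/, so it lowers to [o]. /i/ is a high vowel immediately before /r/, so it lowers to [e]. /wiurxirtaksarn/ → wiorxertaksarn.
Rule 2 (regressive voicing assimilation): no segment meets the environment; /wiorxertaksarn/ is unchanged.
Rule 3 (final cluster simplification): /n/ is the second consonant of a word-final cluster /rn/, so it deletes. /wiorxertaksarn/ → wiorxertaksar.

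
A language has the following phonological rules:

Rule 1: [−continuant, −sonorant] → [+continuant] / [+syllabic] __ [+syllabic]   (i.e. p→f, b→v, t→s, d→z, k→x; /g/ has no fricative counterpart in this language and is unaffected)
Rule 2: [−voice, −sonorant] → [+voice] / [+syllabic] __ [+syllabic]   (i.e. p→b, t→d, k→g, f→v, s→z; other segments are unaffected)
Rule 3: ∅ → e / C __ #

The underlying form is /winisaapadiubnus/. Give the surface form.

Rule 1 (intervocalic spirantization): /p/ is a stop between vowels /a/ and /a/, so it spirantizes to the fricative [f]. /d/ is a stop between vowels /a/ and /i/, so it spirantizes to the fricative [z]. /winisaapadiubnus/ → winisaafaziubnus.
Rule 2 (intervocalic voicing): /s/ is a voiceless obstruent between vowels /i/ and /a/, so it voices to [z]. /f/ is a voiceless obstruent between vowels /a/ and /a/, so it voices to [v]. /winisaafaziubnus/ → winizaavaziubnus.
Rule 3 (final e-epenthesis): the form ends in the consonant /s/, so [e] is inserted word-finally. /winizaavaziubnus/ → winizaavaziubnuse.

winizaavaziubnuse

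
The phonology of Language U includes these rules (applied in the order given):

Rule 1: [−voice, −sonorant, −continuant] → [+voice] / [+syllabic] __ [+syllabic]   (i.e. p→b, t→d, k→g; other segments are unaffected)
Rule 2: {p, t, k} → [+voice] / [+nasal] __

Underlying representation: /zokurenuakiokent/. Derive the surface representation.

zogurenuagiogend

Rule 1 (intervocalic voicing): /k/ is a voiceless stop between vowels /o/ and /u/, so it voices to [g]. /k/ is a voiceless stop between vowels /a/ and /i/, so it voices to [g]. /k/ is a voiceless stop between vowels /o/ and /e/, so it voices to [g]. /zokurenuakiokent/ → zogurenuagiogent.
Rule 2 (post-nasal voicing): /t/ is a voiceless stop immediately after the nasal /n/, so it voices to [d]. /zogurenuagiogent/ → zogurenuagiogend.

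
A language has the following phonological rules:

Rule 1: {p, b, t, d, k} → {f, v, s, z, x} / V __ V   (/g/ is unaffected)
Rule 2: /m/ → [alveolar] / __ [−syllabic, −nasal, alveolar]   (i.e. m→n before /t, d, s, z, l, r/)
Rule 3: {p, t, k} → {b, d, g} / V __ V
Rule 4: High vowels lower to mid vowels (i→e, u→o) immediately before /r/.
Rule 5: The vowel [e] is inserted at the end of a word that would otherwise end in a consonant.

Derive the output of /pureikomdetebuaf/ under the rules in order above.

Rule 1 (intervocalic spirantization): /k/ is a stop between vowels /i/ and /o/, so it spirantizes to the fricative [x]. /t/ is a stop between vowels /e/ and /e/, so it spirantizes to the fricative [s]. /b/ is a stop between vowels /e/ and /u/, so it spirantizes to the fricative [v]. /pureikomdetebuaf/ → pureixomdesevuaf.
Rule 2 (nasal place assimilation): /m/ precedes the alveolar consonant /d/, so it assimilates in place to [n]. /pureixomdesevuaf/ → pureixondesevuaf.
Rule 3 (intervocalic voicing): no segment meets the environment; /pureixondesevuaf/ is unchanged.
Rule 4 (pre-rhotic lowering): /u/ is a high vowel immediately before /r/, so it lowers to [o]. /pureixondesevuaf/ → poreixondesevuaf.
Rule 5 (final e-epenthesis): the form ends in the consonant /f/, so [e] is inserted word-finally. /poreixondesevuaf/ → poreixondesevuafe.

poreixondesevuafe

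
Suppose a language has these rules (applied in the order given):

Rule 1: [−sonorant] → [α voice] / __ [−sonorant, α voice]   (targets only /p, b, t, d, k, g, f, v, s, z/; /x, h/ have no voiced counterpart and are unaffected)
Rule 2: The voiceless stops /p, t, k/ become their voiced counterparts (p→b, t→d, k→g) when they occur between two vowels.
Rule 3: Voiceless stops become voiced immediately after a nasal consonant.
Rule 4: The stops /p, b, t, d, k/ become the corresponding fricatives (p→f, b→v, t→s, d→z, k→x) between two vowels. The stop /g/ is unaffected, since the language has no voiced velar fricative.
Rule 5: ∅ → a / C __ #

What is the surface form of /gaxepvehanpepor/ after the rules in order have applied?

gaxebvehanbevora

Rule 1 (regressive voicing assimilation): /p/ precedes the voiced obstruent /v/, so it voices to [b] by assimilation. /gaxepvehanpepor/ → gaxebvehanpepor.
Rule 2 (intervocalic voicing): /p/ is a voiceless stop between vowels /e/ and /o/, so it voices to [b]. /gaxebvehanpepor/ → gaxebvehanpebor.
Rule 3 (post-nasal voicing): /p/ is a voiceless stop immediately after the nasal /n/, so it voices to [b]. /gaxebvehanpebor/ → gaxebvehanbebor.
Rule 4 (intervocalic spirantization): /b/ is a stop between vowels /e/ and /o/, so it spirantizes to the fricative [v]. /gaxebvehanbebor/ → gaxebvehanbevor.
Rule 5 (final a-epenthesis): the form ends in the consonant /r/, so [a] is inserted word-finally. /gaxebvehanbevor/ → gaxebvehanbevora.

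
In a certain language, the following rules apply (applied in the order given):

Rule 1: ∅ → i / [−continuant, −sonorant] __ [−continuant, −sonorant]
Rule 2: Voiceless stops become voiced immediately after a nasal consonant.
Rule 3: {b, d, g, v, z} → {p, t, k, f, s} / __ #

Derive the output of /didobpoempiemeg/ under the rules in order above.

Rule 1 (stop-cluster i-epenthesis): /b/ and /p/ form a stop–stop cluster, so [i] is inserted between them. /didobpoempiemeg/ → didobipoempiemeg.
Rule 2 (post-nasal voicing): /p/ is a voiceless stop immediately after the nasal /m/, so it voices to [b]. /didobipoempiemeg/ → didobipoembiemeg.
Rule 3 (final devoicing): /g/ is a voiced obstruent in word-final position, so it devoices to [k]. /didobipoembiemeg/ → didobipoembiemek.

didobipoembiemek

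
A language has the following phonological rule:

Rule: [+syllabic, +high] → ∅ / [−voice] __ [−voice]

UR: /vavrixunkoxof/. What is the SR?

No segment of /vavrixunkoxof/ meets the structural description of the rule, so the form surfaces unchanged.

vavrixunkoxof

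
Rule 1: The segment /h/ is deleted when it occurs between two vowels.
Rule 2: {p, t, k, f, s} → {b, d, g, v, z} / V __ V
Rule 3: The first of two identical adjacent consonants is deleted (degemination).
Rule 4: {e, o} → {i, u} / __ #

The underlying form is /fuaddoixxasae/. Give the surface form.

fuadoixazai

Rule 1 (intervocalic h-deletion): no segment meets the environment; /fuaddoixxasae/ is unchanged.
Rule 2 (intervocalic voicing): /s/ is a voiceless obstruent between vowels /a/ and /a/, so it voices to [z]. /fuaddoixxasae/ → fuaddoixxazae.
Rule 3 (degemination): /dd/ is a geminate; the first /d/ deletes. /xx/ is a geminate; the first /x/ deletes. /fuaddoixxazae/ → fuadoixazae.
Rule 4 (final vowel raising): /e/ is a mid vowel in word-final position, so it raises to [i]. /fuadoixazae/ → fuadoixazai.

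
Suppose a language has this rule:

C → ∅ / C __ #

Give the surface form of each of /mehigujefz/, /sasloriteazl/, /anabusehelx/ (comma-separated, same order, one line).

/mehigujefz/: /z/ is the second consonant of a word-final cluster /fz/, so it deletes. → [mehigujef].
/sasloriteazl/: /l/ is the second consonant of a word-final cluster /zl/, so it deletes. → [sasloriteaz].
/anabusehelx/: /x/ is the second consonant of a word-final cluster /lx/, so it deletes. → [anabusehel].

mehigujef, sasloriteaz, anabusehel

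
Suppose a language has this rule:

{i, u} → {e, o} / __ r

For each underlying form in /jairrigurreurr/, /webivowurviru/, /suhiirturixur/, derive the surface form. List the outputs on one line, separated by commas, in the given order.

/jairrigurreurr/: /i/ is a high vowel immediately before /r/, so it lowers to [e]. /u/ is a high vowel immediately before /r/, so it lowers to [o]. /u/ is a high vowel immediately before /r/, so it lowers to [o]. → [jaerrigorreorr].
/webivowurviru/: /u/ is a high vowel immediately before /r/, so it lowers to [o]. /i/ is a high vowel immediately before /r/, so it lowers to [e]. → [webivoworveru].
/suhiirturixur/: /i/ is a high vowel immediately before /r/, so it lowers to [e]. /u/ is a high vowel immediately before /r/, so it lowers to [o]. /u/ is a high vowel immediately before /r/, so it lowers to [o]. → [suhiertorixor].

jaerrigorreorr, webivoworveru, suhiertorixor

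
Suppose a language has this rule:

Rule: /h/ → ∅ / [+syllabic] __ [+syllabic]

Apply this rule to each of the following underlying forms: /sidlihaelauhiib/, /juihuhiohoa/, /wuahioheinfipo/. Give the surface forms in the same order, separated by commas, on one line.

/sidlihaelauhiib/: /h/ occurs between vowels /i/ and /a/, so it deletes. /h/ occurs between vowels /u/ and /i/, so it deletes. → [sidliaelauiib].
/juihuhiohoa/: /h/ occurs between vowels /i/ and /u/, so it deletes. /h/ occurs between vowels /u/ and /i/, so it deletes. /h/ occurs between vowels /o/ and /o/, so it deletes. → [juiuiooa].
/wuahioheinfipo/: /h/ occurs between vowels /a/ and /i/, so it deletes. /h/ occurs between vowels /o/ and /e/, so it deletes. → [wuaioeinfipo].

sidliaelauiib, juiuiooa, wuaioeinfipo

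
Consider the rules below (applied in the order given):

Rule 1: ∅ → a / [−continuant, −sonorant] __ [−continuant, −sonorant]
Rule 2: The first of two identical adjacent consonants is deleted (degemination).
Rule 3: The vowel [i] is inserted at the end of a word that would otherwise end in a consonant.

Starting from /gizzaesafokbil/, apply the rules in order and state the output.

Rule 1 (stop-cluster a-epenthesis): /k/ and /b/ form a stop–stop cluster, so [a] is inserted between them. /gizzaesafokbil/ → gizzaesafokabil.
Rule 2 (degemination): /zz/ is a geminate; the first /z/ deletes. /gizzaesafokabil/ → gizaesafokabil.
Rule 3 (final i-epenthesis): the form ends in the consonant /l/, so [i] is inserted word-finally. /gizaesafokabil/ → gizaesafokabili.

gizaesafokabili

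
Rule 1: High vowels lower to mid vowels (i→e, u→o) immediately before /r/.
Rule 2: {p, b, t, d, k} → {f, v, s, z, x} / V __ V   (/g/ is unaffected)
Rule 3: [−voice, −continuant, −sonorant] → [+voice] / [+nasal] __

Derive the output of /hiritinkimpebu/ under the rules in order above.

Rule 1 (pre-rhotic lowering): /i/ is a high vowel immediately before /r/, so it lowers to [e]. /hiritinkimpebu/ → heritinkimpebu.
Rule 2 (intervocalic spirantization): /t/ is a stop between vowels /i/ and /i/, so it spirantizes to the fricative [s]. /b/ is a stop between vowels /e/ and /u/, so it spirantizes to the fricative [v]. /heritinkimpebu/ → herisinkimpevu.
Rule 3 (post-nasal voicing): /k/ is a voiceless stop immediately after the nasal /n/, so it voices to [g]. /p/ is a voiceless stop immediately after the nasal /m/, so it voices to [b]. /herisinkimpevu/ → herisingimbevu.

herisingimbevu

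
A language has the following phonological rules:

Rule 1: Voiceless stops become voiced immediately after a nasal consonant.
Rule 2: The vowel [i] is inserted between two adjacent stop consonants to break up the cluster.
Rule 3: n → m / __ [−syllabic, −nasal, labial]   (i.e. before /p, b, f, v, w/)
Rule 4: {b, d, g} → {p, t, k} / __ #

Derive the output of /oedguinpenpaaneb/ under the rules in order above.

oediguimbembaanep

Rule 1 (post-nasal voicing): /p/ is a voiceless stop immediately after the nasal /n/, so it voices to [b]. /p/ is a voiceless stop immediately after the nasal /n/, so it voices to [b]. /oedguinpenpaaneb/ → oedguinbenbaaneb.
Rule 2 (stop-cluster i-epenthesis): /d/ and /g/ form a stop–stop cluster, so [i] is inserted between them. /oedguinbenbaaneb/ → oediguinbenbaaneb.
Rule 3 (nasal place assimilation): /n/ precedes the labial consonant /b/, so it assimilates in place to [m]. /n/ precedes the labial consonant /b/, so it assimilates in place to [m]. /oediguinbenbaaneb/ → oediguimbembaaneb.
Rule 4 (final devoicing): /b/ is a voiced stop in word-final position, so it devoices to [p]. /oediguimbembaaneb/ → oediguimbembaanep.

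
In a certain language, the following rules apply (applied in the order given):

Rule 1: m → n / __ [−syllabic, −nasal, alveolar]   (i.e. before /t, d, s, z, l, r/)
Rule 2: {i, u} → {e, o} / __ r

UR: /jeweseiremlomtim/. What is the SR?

jeweseerenlontim

Rule 1 (nasal place assimilation): /m/ precedes the alveolar consonant /l/, so it assimilates in place to [n]. /m/ precedes the alveolar consonant /t/, so it assimilates in place to [n]. /jeweseiremlomtim/ → jeweseirenlontim.
Rule 2 (pre-rhotic lowering): /i/ is a high vowel immediately before /r/, so it lowers to [e]. /jeweseirenlontim/ → jeweseerenlontim.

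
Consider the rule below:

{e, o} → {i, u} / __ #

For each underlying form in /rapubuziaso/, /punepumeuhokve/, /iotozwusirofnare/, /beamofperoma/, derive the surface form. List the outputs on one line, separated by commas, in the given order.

/rapubuziaso/: /o/ is a mid vowel in word-final position, so it raises to [u]. → [rapubuziasu].
/punepumeuhokve/: /e/ is a mid vowel in word-final position, so it raises to [i]. → [punepumeuhokvi].
/iotozwusirofnare/: /e/ is a mid vowel in word-final position, so it raises to [i]. → [iotozwusirofnari].
/beamofperoma/: the rule's environment is not met; surfaces unchanged as [beamofperoma].

rapubuziasu, punepumeuhokvi, iotozwusirofnari, beamofperoma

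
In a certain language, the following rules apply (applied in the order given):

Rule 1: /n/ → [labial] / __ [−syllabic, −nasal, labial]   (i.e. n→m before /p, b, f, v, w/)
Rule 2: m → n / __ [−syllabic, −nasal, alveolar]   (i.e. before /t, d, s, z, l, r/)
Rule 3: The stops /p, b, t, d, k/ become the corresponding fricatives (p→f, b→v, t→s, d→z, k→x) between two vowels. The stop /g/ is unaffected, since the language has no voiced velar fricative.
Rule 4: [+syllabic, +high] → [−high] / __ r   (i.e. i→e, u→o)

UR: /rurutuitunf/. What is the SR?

Rule 1 (nasal place assimilation): /n/ precedes the labial consonant /f/, so it assimilates in place to [m]. /rurutuitunf/ → rurutuitumf.
Rule 2 (nasal place assimilation): no segment meets the environment; /rurutuitumf/ is unchanged.
Rule 3 (intervocalic spirantization): /t/ is a stop between vowels /u/ and /u/, so it spirantizes to the fricative [s]. /t/ is a stop between vowels /i/ and /u/, so it spirantizes to the fricative [s]. /rurutuitumf/ → rurusuisumf.
Rule 4 (pre-rhotic lowering): /u/ is a high vowel immediately before /r/, so it lowers to [o]. /rurusuisumf/ → rorusuisumf.

rorusuisumf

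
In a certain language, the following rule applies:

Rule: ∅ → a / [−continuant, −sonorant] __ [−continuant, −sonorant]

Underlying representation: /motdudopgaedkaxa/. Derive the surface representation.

/t/ and /d/ form a stop–stop cluster, so [a] is inserted between them.
/p/ and /g/ form a stop–stop cluster, so [a] is inserted between them.
/d/ and /k/ form a stop–stop cluster, so [a] is inserted between them.
Surface form: [motadudopagaedakaxa].

motadudopagaedakaxa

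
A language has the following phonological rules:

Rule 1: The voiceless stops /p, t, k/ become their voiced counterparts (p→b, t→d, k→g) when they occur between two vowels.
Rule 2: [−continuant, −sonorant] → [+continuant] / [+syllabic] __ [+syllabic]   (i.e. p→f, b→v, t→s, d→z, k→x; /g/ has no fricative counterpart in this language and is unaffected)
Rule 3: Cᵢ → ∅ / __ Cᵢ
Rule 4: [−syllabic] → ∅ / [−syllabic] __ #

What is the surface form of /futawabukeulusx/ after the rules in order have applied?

fuzawavugeulus

Rule 1 (intervocalic voicing): /t/ is a voiceless stop between vowels /u/ and /a/, so it voices to [d]. /k/ is a voiceless stop between vowels /u/ and /e/, so it voices to [g]. /futawabukeulusx/ → fudawabugeulusx.
Rule 2 (intervocalic spirantization): /d/ is a stop between vowels /u/ and /a/, so it spirantizes to the fricative [z]. /b/ is a stop between vowels /a/ and /u/, so it spirantizes to the fricative [v]. /fudawabugeulusx/ → fuzawavugeulusx.
Rule 3 (degemination): no segment meets the environment; /fuzawavugeulusx/ is unchanged.
Rule 4 (final cluster simplification): /x/ is the second consonant of a word-final cluster /sx/, so it deletes. /fuzawavugeulusx/ → fuzawavugeulus.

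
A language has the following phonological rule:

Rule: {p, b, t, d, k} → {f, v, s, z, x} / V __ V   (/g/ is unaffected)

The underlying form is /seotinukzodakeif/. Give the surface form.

/t/ is a stop between vowels /o/ and /i/, so it spirantizes to the fricative [s].
/d/ is a stop between vowels /o/ and /a/, so it spirantizes to the fricative [z].
/k/ is a stop between vowels /a/ and /e/, so it spirantizes to the fricative [x].
The other instance of /k/ does not occur in the required environment and remains unchanged.
Surface form: [seosinukzozaxeif].

seosinukzozaxeif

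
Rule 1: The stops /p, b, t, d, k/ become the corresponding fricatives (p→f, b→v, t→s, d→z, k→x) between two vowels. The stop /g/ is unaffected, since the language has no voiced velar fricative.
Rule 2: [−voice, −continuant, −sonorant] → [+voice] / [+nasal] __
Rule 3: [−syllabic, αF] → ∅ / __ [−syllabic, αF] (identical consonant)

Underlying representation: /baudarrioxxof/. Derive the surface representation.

Rule 1 (intervocalic spirantization): /d/ is a stop between vowels /u/ and /a/, so it spirantizes to the fricative [z]. /baudarrioxxof/ → bauzarrioxxof.
Rule 2 (post-nasal voicing): no segment meets the environment; /bauzarrioxxof/ is unchanged.
Rule 3 (degemination): /rr/ is a geminate; the first /r/ deletes. /xx/ is a geminate; the first /x/ deletes. /bauzarrioxxof/ → bauzarioxof.

bauzarioxof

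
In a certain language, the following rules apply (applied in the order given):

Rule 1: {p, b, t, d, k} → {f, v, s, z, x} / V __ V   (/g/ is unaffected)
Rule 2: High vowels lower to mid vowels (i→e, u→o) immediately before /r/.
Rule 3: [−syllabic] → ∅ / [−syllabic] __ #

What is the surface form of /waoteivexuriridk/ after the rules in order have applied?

waoseivexorerid

Rule 1 (intervocalic spirantization): /t/ is a stop between vowels /o/ and /e/, so it spirantizes to the fricative [s]. /waoteivexuriridk/ → waoseivexuriridk.
Rule 2 (pre-rhotic lowering): /u/ is a high vowel immediately before /r/, so it lowers to [o]. /i/ is a high vowel immediately before /r/, so it lowers to [e]. /waoseivexuriridk/ → waoseivexoreridk.
Rule 3 (final cluster simplification): /k/ is the second consonant of a word-final cluster /dk/, so it deletes. /waoseivexoreridk/ → waoseivexorerid.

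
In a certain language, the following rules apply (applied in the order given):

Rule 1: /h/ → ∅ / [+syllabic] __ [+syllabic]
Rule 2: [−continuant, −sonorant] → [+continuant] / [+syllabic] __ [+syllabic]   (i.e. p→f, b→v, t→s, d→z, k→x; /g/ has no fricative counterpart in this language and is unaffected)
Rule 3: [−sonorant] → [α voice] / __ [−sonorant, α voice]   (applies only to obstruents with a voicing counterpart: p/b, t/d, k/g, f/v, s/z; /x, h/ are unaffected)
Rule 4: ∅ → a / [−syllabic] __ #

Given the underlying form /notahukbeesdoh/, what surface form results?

nosaugbeezdoha

Rule 1 (intervocalic h-deletion): /h/ occurs between vowels /a/ and /u/, so it deletes. /notahukbeesdoh/ → notaukbeesdoh.
Rule 2 (intervocalic spirantization): /t/ is a stop between vowels /o/ and /a/, so it spirantizes to the fricative [s]. /notaukbeesdoh/ → nosaukbeesdoh.
Rule 3 (regressive voicing assimilation): /k/ precedes the voiced obstruent /b/, so it voices to [g] by assimilation. /s/ precedes the voiced obstruent /d/, so it voices to [z] by assimilation. /nosaukbeesdoh/ → nosaugbeezdoh.
Rule 4 (final a-epenthesis): the form ends in the consonant /h/, so [a] is inserted word-finally. /nosaugbeezdoh/ → nosaugbeezdoha.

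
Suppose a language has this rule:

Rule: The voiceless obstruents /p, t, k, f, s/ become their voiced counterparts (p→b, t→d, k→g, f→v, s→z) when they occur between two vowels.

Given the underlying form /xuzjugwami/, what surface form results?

xuzjugwami

No segment of /xuzjugwami/ meets the structural description of the rule, so the form surfaces unchanged.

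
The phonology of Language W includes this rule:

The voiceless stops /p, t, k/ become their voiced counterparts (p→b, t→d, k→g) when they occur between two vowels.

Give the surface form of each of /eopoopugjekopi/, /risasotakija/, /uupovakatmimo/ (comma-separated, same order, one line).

eoboobugjegobi, risasodagija, uubovagatmimo

/eopoopugjekopi/: /p/ is a voiceless stop between vowels /o/ and /o/, so it voices to [b]. /p/ is a voiceless stop between vowels /o/ and /u/, so it voices to [b]. /k/ is a voiceless stop between vowels /e/ and /o/, so it voices to [g]. /p/ is a voiceless stop between vowels /o/ and /i/, so it voices to [b]. → [eoboobugjegobi].
/risasotakija/: /t/ is a voiceless stop between vowels /o/ and /a/, so it voices to [d]. /k/ is a voiceless stop between vowels /a/ and /i/, so it voices to [g]. → [risasodagija].
/uupovakatmimo/: /p/ is a voiceless stop between vowels /u/ and /o/, so it voices to [b]. /k/ is a voiceless stop between vowels /a/ and /a/, so it voices to [g]. → [uubovagatmimo].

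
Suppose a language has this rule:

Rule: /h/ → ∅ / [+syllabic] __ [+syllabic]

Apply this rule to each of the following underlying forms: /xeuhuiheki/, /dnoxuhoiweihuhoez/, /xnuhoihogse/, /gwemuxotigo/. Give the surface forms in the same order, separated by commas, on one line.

xeuuieki, dnoxuoiweiuoez, xnuoiogse, gwemuxotigo

/xeuhuiheki/: /h/ occurs between vowels /u/ and /u/, so it deletes. /h/ occurs between vowels /i/ and /e/, so it deletes. → [xeuuieki].
/dnoxuhoiweihuhoez/: /h/ occurs between vowels /u/ and /o/, so it deletes. /h/ occurs between vowels /i/ and /u/, so it deletes. /h/ occurs between vowels /u/ and /o/, so it deletes. → [dnoxuoiweiuoez].
/xnuhoihogse/: /h/ occurs between vowels /u/ and /o/, so it deletes. /h/ occurs between vowels /i/ and /o/, so it deletes. → [xnuoiogse].
/gwemuxotigo/: the rule's environment is not met; surfaces unchanged as [gwemuxotigo].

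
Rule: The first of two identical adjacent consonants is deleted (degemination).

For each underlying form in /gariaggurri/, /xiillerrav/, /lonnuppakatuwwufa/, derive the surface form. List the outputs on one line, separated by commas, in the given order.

gariaguri, xiilerav, lonupakatuwufa

/gariaggurri/: /gg/ is a geminate; the first /g/ deletes. /rr/ is a geminate; the first /r/ deletes. → [gariaguri].
/xiillerrav/: /ll/ is a geminate; the first /l/ deletes. /rr/ is a geminate; the first /r/ deletes. → [xiilerav].
/lonnuppakatuwwufa/: /nn/ is a geminate; the first /n/ deletes. /pp/ is a geminate; the first /p/ deletes. /ww/ is a geminate; the first /w/ deletes. → [lonupakatuwufa].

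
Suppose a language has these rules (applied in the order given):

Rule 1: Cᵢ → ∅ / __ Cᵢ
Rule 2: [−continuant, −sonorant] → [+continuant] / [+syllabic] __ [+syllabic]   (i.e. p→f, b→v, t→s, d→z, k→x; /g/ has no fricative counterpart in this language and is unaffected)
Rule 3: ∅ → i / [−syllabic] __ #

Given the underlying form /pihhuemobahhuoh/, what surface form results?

pihuemovahuohi

Rule 1 (degemination): /hh/ is a geminate; the first /h/ deletes. /hh/ is a geminate; the first /h/ deletes. /pihhuemobahhuoh/ → pihuemobahuoh.
Rule 2 (intervocalic spirantization): /b/ is a stop between vowels /o/ and /a/, so it spirantizes to the fricative [v]. /pihuemobahuoh/ → pihuemovahuoh.
Rule 3 (final i-epenthesis): the form ends in the consonant /h/, so [i] is inserted word-finally. /pihuemovahuoh/ → pihuemovahuohi.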